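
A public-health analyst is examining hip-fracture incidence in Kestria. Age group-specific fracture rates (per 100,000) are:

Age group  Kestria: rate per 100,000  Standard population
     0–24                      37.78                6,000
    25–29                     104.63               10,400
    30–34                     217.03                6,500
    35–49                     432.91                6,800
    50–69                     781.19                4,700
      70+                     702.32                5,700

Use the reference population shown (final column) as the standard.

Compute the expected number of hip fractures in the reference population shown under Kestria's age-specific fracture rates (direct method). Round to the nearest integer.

133

Expected hip fractures = Σ (standard pop × age-specific rate ÷ 100,000)
= 6,000×37.78/100,000 + 10,400×104.63/100,000 + 6,500×217.03/100,000 + 6,800×432.91/100,000 + 4,700×781.19/100,000 + 5,700×702.32/100,000
= 2.27 + 10.88 + 14.11 + 29.44 + 36.72 + 40.03 = 133.44.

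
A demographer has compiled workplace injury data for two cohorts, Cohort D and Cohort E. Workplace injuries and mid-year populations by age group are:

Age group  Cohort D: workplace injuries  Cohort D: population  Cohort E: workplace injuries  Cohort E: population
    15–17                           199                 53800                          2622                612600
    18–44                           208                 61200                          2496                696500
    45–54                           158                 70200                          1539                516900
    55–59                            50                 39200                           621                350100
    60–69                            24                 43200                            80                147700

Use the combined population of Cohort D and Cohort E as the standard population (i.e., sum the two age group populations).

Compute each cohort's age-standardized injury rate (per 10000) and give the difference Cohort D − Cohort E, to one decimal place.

-4.4

Age-specific rates per 10000 for Cohort D: 36.99, 33.99, 22.51, 12.76, 5.56.
For Cohort E: 42.80, 35.84, 29.77, 17.74, 5.42.
Combined standard total = 2591400; weights = 0.2572, 0.2924, 0.2266, 0.1502, 0.0737.
Cohort D: 0.2572×36.99 + 0.2924×33.99 + 0.2266×22.51 + 0.1502×12.76 + 0.0737×5.56 = 26.8740 per 10000.
Cohort E: 0.2572×42.80 + 0.2924×35.84 + 0.2266×29.77 + 0.1502×17.74 + 0.0737×5.42 = 31.2940 per 10000.
Difference = 26.8740 − 31.2940 = -4.4200.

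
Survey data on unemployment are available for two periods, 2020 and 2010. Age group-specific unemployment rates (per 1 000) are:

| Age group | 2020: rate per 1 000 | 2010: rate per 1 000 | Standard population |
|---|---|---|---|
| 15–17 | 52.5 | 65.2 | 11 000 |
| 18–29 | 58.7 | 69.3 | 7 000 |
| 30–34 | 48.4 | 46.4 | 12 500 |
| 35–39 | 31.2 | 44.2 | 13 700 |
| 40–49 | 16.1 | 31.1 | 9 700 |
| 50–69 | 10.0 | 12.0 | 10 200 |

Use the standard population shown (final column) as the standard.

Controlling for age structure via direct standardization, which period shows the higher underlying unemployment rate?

Standard total = 64 100; weights = 0.1716, 0.1092, 0.1950, 0.2137, 0.1513, 0.1591.
2020: 0.1716×52.5 + 0.1092×58.7 + 0.1950×48.4 + 0.2137×31.2 + 0.1513×16.1 + 0.1591×10.0 = 35.5540 per 1 000.
2010: 0.1716×65.2 + 0.1092×69.3 + 0.1950×46.4 + 0.2137×44.2 + 0.1513×31.1 + 0.1591×12.0 = 43.8676 per 1 000.

2010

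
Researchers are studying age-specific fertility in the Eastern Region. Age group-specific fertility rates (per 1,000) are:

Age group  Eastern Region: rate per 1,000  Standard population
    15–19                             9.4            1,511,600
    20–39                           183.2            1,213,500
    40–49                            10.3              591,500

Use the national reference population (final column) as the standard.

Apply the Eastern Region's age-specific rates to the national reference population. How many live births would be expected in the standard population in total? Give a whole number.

242615

Expected live births = Σ (standard pop × age-specific rate ÷ 1,000)
= 1,511,600×9.4/1,000 + 1,213,500×183.2/1,000 + 591,500×10.3/1,000
= 14209.04 + 222313.20 + 6092.45 = 242614.69.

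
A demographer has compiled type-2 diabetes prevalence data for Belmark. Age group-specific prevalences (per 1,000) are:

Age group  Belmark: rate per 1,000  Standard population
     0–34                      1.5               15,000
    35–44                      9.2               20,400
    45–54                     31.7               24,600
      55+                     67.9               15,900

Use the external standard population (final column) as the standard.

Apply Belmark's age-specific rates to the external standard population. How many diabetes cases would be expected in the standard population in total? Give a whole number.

2070

Expected diabetes cases = Σ (standard pop × age-specific rate ÷ 1,000)
= 15,000×1.5/1,000 + 20,400×9.2/1,000 + 24,600×31.7/1,000 + 15,900×67.9/1,000
= 22.50 + 187.68 + 779.82 + 1079.61 = 2069.61.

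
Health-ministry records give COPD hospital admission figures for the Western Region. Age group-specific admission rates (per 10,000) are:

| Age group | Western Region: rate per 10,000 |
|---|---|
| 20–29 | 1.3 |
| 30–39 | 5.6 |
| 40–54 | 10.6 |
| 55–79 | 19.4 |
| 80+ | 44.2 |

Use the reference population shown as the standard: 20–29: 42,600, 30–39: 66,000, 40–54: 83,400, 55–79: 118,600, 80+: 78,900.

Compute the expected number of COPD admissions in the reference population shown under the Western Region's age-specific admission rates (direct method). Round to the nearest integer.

710

Expected COPD admissions = Σ (standard pop × age-specific rate ÷ 10,000)
= 42,600×1.3/10,000 + 66,000×5.6/10,000 + 83,400×10.6/10,000 + 118,600×19.4/10,000 + 78,900×44.2/10,000
= 5.54 + 36.96 + 88.40 + 230.08 + 348.74 = 709.72.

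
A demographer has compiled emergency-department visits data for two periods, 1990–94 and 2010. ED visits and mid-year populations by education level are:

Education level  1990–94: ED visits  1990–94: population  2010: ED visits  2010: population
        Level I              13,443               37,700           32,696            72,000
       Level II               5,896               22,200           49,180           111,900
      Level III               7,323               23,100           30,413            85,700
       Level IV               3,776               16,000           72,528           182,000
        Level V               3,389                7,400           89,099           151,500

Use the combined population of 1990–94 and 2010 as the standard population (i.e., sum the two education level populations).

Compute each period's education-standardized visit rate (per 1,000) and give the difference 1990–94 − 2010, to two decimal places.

-128.25

Education-specific rates per 1,000 for 1990–94: 356.578, 265.586, 317.013, 236.000, 457.973.
For 2010: 454.111, 439.500, 354.877, 398.505, 588.112.
Combined standard total = 709,500; weights = 0.1546, 0.1890, 0.1533, 0.2791, 0.2240.
1990–94: 0.1546×356.578 + 0.1890×265.586 + 0.1533×317.013 + 0.2791×236.000 + 0.2240×457.973 = 322.3715 per 1,000.
2010: 0.1546×454.111 + 0.1890×439.500 + 0.1533×354.877 + 0.2791×398.505 + 0.2240×588.112 = 450.6253 per 1,000.
Difference = 322.3715 − 450.6253 = -128.2538.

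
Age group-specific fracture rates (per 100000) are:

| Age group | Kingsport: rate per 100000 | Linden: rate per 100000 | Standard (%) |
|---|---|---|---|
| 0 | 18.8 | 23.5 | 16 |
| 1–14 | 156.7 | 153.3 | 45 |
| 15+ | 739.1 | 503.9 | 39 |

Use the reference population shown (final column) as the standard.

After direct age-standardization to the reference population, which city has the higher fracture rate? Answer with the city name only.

Standard weights: 0.16, 0.45, 0.39.
Kingsport: 0.1600×18.8 + 0.4500×156.7 + 0.3900×739.1 = 361.7720 per 100000.
Linden: 0.1600×23.5 + 0.4500×153.3 + 0.3900×503.9 = 269.2660 per 100000.

Kingsport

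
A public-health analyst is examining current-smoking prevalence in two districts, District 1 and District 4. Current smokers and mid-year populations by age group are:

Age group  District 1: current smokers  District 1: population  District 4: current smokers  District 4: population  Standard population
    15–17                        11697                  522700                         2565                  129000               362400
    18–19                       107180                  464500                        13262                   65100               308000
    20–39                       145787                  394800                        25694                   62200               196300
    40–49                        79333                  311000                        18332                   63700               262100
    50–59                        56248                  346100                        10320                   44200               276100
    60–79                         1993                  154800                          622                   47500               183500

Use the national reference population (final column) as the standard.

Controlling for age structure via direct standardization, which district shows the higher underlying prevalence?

Age-specific rates per 1000 for District 1: 22.378, 230.743, 369.268, 255.090, 162.520, 12.875.
For District 4: 19.884, 203.717, 413.087, 287.786, 233.484, 13.095.
Standard total = 1588400; weights = 0.2282, 0.1939, 0.1236, 0.1650, 0.1738, 0.1155.
District 1: 0.2282×22.378 + 0.1939×230.743 + 0.1236×369.268 + 0.1650×255.090 + 0.1738×162.520 + 0.1155×12.875 = 167.3125 per 1000.
District 4: 0.2282×19.884 + 0.1939×203.717 + 0.1236×413.087 + 0.1650×287.786 + 0.1738×233.484 + 0.1155×13.095 = 184.6742 per 1000.
The crude rates (183.34 vs 171.96) would put District 1 higher, but that reflects its age composition; once standardized to a common age structure, District 4 has the higher underlying rate.

District 4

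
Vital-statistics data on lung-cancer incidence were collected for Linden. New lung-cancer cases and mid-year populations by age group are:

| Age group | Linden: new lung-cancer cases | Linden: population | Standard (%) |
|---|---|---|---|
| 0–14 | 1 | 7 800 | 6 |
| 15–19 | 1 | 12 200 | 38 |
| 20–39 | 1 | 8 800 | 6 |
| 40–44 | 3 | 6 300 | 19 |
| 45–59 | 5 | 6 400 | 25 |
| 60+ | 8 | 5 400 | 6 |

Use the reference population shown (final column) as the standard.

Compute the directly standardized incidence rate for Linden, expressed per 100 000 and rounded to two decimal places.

42.03

Age-specific rates per 100 000 for Linden: 12.82, 8.20, 11.36, 47.62, 78.12, 148.15.
Standard weights: 0.06, 0.38, 0.06, 0.19, 0.25, 0.06.
Standardized rate: 0.0600×12.82 + 0.3800×8.20 + 0.0600×11.36 + 0.1900×47.62 + 0.2500×78.12 + 0.0600×148.15 = 42.0336 per 100 000.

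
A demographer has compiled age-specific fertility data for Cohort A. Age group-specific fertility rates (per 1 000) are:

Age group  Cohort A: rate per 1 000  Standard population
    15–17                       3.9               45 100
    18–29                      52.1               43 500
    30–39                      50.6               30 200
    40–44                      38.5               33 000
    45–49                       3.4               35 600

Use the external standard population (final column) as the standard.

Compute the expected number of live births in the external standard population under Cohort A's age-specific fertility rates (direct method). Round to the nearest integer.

Expected live births = Σ (standard pop × age-specific rate ÷ 1 000)
= 45 100×3.9/1 000 + 43 500×52.1/1 000 + 30 200×50.6/1 000 + 33 000×38.5/1 000 + 35 600×3.4/1 000
= 175.89 + 2266.35 + 1528.12 + 1270.50 + 121.04 = 5361.90.

5362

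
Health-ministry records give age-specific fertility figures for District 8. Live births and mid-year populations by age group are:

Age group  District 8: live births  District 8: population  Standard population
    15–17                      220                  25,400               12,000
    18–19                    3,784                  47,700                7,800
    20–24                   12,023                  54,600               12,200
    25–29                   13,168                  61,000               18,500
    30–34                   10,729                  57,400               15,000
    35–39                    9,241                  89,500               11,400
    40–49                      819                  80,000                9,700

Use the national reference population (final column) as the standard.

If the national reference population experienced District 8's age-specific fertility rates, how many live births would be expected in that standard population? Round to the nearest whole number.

11483

Age-specific rates per 1,000 for District 8: 8.661, 79.329, 220.201, 215.869, 186.916, 103.251, 10.238.
Expected live births = Σ (standard pop × age-specific rate ÷ 1,000)
= 12,000×8.661/1,000 + 7,800×79.329/1,000 + 12,200×220.201/1,000 + 18,500×215.869/1,000 + 15,000×186.916/1,000 + 11,400×103.251/1,000 + 9,700×10.238/1,000
= 103.94 + 618.77 + 2686.46 + 3993.57 + 2803.75 + 1177.07 + 99.30 = 11482.85.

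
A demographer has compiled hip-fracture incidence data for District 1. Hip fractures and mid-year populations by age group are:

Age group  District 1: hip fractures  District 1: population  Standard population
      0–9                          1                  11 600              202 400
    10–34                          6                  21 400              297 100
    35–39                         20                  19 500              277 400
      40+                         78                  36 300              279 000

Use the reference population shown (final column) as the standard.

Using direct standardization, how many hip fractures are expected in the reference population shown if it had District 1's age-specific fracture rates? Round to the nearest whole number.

Age-specific rates per 100 000 for District 1: 8.62, 28.04, 102.56, 214.88.
Expected hip fractures = Σ (standard pop × age-specific rate ÷ 100 000)
= 202 400×8.62/100 000 + 297 100×28.04/100 000 + 277 400×102.56/100 000 + 279 000×214.88/100 000
= 17.45 + 83.30 + 284.51 + 599.50 = 984.76.

985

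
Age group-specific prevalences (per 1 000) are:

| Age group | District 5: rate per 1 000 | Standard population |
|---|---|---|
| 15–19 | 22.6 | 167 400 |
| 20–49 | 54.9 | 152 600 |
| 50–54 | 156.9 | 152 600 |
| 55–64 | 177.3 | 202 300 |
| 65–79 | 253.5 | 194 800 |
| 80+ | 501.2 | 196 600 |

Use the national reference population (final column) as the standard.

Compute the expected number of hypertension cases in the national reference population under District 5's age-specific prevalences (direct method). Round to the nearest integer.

219889

Expected hypertension cases = Σ (standard pop × age-specific rate ÷ 1 000)
= 167 400×22.6/1 000 + 152 600×54.9/1 000 + 152 600×156.9/1 000 + 202 300×177.3/1 000 + 194 800×253.5/1 000 + 196 600×501.2/1 000
= 3783.24 + 8377.74 + 23942.94 + 35867.79 + 49381.80 + 98535.92 = 219889.43.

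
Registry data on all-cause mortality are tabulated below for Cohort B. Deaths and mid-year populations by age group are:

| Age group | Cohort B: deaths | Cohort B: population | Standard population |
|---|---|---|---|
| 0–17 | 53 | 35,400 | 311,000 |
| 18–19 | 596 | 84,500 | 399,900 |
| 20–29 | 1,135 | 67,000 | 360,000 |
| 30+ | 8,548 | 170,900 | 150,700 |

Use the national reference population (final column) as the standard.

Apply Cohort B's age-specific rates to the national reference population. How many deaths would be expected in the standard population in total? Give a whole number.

Age-specific rates per 100,000 for Cohort B: 149.72, 705.33, 1694.03, 5001.76.
Expected deaths = Σ (standard pop × age-specific rate ÷ 100,000)
= 311,000×149.72/100,000 + 399,900×705.33/100,000 + 360,000×1694.03/100,000 + 150,700×5001.76/100,000
= 465.62 + 2820.60 + 6098.51 + 7537.65 = 16922.37.

16922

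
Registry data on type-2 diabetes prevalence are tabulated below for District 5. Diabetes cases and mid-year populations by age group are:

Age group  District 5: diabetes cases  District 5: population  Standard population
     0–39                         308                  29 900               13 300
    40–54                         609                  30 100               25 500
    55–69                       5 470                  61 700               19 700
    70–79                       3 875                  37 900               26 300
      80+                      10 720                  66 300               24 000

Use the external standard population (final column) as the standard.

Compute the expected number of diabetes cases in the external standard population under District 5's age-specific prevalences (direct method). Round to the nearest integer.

Age-specific rates per 1 000 for District 5: 10.301, 20.233, 88.655, 102.243, 161.689.
Expected diabetes cases = Σ (standard pop × age-specific rate ÷ 1 000)
= 13 300×10.301/1 000 + 25 500×20.233/1 000 + 19 700×88.655/1 000 + 26 300×102.243/1 000 + 24 000×161.689/1 000
= 137.00 + 515.93 + 1746.50 + 2688.98 + 3880.54 = 8968.96.

8969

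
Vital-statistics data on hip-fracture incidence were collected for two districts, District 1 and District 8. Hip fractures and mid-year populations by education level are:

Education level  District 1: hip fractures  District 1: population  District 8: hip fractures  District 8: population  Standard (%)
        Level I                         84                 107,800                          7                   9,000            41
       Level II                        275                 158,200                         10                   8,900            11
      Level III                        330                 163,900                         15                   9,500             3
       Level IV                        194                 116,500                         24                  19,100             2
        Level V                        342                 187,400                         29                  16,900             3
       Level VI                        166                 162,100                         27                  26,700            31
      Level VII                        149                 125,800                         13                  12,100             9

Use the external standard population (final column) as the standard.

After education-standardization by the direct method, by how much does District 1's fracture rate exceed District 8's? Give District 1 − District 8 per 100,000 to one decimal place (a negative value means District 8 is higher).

10.7

Education-specific rates per 100,000 for District 1: 77.92, 173.83, 201.34, 166.52, 182.50, 102.41, 118.44.
For District 8: 77.78, 112.36, 157.89, 125.65, 171.60, 101.12, 107.44.
Standard weights: 0.41, 0.11, 0.03, 0.02, 0.03, 0.31, 0.09.
District 1: 0.4100×77.92 + 0.1100×173.83 + 0.0300×201.34 + 0.0200×166.52 + 0.0300×182.50 + 0.3100×102.41 + 0.0900×118.44 = 108.3207 per 100,000.
District 8: 0.4100×77.78 + 0.1100×112.36 + 0.0300×157.89 + 0.0200×125.65 + 0.0300×171.60 + 0.3100×101.12 + 0.0900×107.44 = 97.6640 per 100,000.
Difference = 108.3207 − 97.6640 = 10.6567.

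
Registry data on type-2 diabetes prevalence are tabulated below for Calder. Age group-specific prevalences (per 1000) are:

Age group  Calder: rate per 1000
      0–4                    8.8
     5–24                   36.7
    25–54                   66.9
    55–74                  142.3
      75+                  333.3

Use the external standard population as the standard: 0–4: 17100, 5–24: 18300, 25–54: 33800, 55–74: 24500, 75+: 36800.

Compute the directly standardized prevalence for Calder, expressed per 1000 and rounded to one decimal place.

144.3

Standard total = 130500; weights = 0.1310, 0.1402, 0.2590, 0.1877, 0.2820.
Standardized rate: 0.1310×8.8 + 0.1402×36.7 + 0.2590×66.9 + 0.1877×142.3 + 0.2820×333.3 = 144.3303 per 1000.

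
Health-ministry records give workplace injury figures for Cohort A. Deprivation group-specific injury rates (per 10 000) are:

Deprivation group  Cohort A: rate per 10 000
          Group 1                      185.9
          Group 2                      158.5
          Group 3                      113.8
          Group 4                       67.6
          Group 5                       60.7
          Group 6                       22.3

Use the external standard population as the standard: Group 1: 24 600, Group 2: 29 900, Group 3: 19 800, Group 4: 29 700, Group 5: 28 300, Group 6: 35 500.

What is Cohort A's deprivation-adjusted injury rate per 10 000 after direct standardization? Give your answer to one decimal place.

95.8

Standard total = 167 800; weights = 0.1466, 0.1782, 0.1180, 0.1770, 0.1687, 0.2116.
Standardized rate: 0.1466×185.9 + 0.1782×158.5 + 0.1180×113.8 + 0.1770×67.6 + 0.1687×60.7 + 0.2116×22.3 = 95.8445 per 10 000.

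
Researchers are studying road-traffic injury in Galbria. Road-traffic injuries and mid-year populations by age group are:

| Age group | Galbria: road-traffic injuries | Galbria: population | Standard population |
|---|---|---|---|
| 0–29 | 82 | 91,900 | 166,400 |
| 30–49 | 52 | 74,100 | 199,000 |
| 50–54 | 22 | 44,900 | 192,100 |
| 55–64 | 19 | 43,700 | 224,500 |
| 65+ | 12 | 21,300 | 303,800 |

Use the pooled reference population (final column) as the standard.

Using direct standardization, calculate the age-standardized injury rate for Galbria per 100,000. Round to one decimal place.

Age-specific rates per 100,000 for Galbria: 89.23, 70.18, 49.00, 43.48, 56.34.
Standard total = 1,085,800; weights = 0.1533, 0.1833, 0.1769, 0.2068, 0.2798.
Standardized rate: 0.1533×89.23 + 0.1833×70.18 + 0.1769×49.00 + 0.2068×43.48 + 0.2798×56.34 = 59.9569 per 100,000.

60.0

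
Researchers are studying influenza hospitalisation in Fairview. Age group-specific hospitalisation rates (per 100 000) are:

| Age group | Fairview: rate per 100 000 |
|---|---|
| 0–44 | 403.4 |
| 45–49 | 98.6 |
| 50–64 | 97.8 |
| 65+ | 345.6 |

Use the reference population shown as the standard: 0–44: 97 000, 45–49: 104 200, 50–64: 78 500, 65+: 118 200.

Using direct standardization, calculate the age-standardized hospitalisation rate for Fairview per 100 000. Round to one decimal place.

246.1

Standard total = 397 900; weights = 0.2438, 0.2619, 0.1973, 0.2971.
Standardized rate: 0.2438×403.4 + 0.2619×98.6 + 0.1973×97.8 + 0.2971×345.6 = 246.1200 per 100 000.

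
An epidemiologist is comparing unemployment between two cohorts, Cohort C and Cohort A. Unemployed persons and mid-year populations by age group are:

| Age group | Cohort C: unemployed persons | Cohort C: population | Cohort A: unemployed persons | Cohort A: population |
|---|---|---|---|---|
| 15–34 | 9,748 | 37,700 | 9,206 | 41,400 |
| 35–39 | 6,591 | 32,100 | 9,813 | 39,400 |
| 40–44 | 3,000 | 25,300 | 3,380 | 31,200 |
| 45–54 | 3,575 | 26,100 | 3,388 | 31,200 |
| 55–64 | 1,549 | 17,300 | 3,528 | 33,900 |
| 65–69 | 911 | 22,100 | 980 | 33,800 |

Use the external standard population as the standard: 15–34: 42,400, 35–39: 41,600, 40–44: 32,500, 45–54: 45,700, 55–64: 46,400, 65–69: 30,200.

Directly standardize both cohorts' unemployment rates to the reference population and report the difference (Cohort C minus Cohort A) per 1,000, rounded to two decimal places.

Age-specific rates per 1,000 for Cohort C: 258.568, 205.327, 118.577, 136.973, 89.538, 41.222.
For Cohort A: 222.367, 249.061, 108.333, 108.590, 104.071, 28.994.
Standard total = 238,800; weights = 0.1776, 0.1742, 0.1361, 0.1914, 0.1943, 0.1265.
Cohort C: 0.1776×258.568 + 0.1742×205.327 + 0.1361×118.577 + 0.1914×136.973 + 0.1943×89.538 + 0.1265×41.222 = 146.6405 per 1,000.
Cohort A: 0.1776×222.367 + 0.1742×249.061 + 0.1361×108.333 + 0.1914×108.590 + 0.1943×104.071 + 0.1265×28.994 = 142.2830 per 1,000.
Difference = 146.6405 − 142.2830 = 4.3574.

4.36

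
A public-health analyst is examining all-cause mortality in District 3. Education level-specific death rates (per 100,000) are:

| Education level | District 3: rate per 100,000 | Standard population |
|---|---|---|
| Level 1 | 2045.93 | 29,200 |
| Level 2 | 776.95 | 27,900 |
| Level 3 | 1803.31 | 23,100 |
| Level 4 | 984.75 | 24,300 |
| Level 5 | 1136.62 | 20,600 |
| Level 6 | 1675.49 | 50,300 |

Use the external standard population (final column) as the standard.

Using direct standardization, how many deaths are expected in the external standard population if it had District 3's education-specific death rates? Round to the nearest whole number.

Expected deaths = Σ (standard pop × education-specific rate ÷ 100,000)
= 29,200×2045.93/100,000 + 27,900×776.95/100,000 + 23,100×1803.31/100,000 + 24,300×984.75/100,000 + 20,600×1136.62/100,000 + 50,300×1675.49/100,000
= 597.41 + 216.77 + 416.56 + 239.29 + 234.14 + 842.77 = 2546.95.

2547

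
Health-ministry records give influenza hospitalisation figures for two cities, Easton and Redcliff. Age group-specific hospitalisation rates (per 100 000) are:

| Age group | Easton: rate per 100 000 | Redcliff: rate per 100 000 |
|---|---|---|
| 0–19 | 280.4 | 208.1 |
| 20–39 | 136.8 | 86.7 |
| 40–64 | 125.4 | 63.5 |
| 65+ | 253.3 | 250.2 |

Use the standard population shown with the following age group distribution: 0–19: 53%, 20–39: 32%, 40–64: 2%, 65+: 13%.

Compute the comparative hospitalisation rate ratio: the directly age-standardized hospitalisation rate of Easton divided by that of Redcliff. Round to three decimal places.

1.326

Standard weights: 0.53, 0.32, 0.02, 0.13.
Easton: 0.5300×280.4 + 0.3200×136.8 + 0.0200×125.4 + 0.1300×253.3 = 227.8250 per 100 000.
Redcliff: 0.5300×208.1 + 0.3200×86.7 + 0.0200×63.5 + 0.1300×250.2 = 171.8330 per 100 000.
Ratio = 227.8250 ÷ 171.8330 = 1.32585.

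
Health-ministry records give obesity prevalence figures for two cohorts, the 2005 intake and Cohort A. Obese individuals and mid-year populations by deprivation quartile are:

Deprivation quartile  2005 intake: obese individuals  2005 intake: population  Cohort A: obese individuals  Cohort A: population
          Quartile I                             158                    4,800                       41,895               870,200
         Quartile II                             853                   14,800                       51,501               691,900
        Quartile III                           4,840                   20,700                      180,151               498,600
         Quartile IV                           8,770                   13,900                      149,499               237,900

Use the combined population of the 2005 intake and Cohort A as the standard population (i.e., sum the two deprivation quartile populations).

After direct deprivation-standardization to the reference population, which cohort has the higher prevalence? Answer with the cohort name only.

Cohort A

Deprivation-specific rates per 1,000 for the 2005 intake: 32.917, 57.635, 233.816, 630.935.
For Cohort A: 48.144, 74.434, 361.314, 628.411.
Combined standard total = 2,352,800; weights = 0.3719, 0.3004, 0.2207, 0.1070.
The 2005 intake: 0.3719×32.917 + 0.3004×57.635 + 0.2207×233.816 + 0.1070×630.935 = 148.6838 per 1,000.
Cohort A: 0.3719×48.144 + 0.3004×74.434 + 0.2207×361.314 + 0.1070×628.411 = 187.2632 per 1,000.
The crude rates (269.76 vs 184.05) would put the 2005 intake higher, but that reflects its deprivation composition; once standardized to a common deprivation structure, Cohort A has the higher underlying rate.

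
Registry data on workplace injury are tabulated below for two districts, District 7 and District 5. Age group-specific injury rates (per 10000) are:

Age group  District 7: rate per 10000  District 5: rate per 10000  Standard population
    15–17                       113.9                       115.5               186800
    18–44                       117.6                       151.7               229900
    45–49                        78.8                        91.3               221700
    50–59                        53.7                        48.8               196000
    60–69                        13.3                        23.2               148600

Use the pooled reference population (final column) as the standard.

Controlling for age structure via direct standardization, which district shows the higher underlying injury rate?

Standard total = 983000; weights = 0.1900, 0.2339, 0.2255, 0.1994, 0.1512.
District 7: 0.1900×113.9 + 0.2339×117.6 + 0.2255×78.8 + 0.1994×53.7 + 0.1512×13.3 = 79.6381 per 10000.
District 5: 0.1900×115.5 + 0.2339×151.7 + 0.2255×91.3 + 0.1994×48.8 + 0.1512×23.2 = 91.2561 per 10000.

District 5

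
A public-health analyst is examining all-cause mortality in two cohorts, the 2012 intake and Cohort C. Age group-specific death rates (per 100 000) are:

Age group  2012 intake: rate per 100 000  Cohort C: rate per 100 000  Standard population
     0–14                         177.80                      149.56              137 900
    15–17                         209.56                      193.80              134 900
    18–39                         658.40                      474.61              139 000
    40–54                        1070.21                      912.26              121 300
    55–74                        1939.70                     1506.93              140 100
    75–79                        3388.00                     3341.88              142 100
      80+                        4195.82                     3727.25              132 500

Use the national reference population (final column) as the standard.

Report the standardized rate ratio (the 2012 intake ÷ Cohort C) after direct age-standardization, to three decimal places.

Standard total = 947 800; weights = 0.1455, 0.1423, 0.1467, 0.1280, 0.1478, 0.1499, 0.1398.
The 2012 intake: 0.1455×177.80 + 0.1423×209.56 + 0.1467×658.40 + 0.1280×1070.21 + 0.1478×1939.70 + 0.1499×3388.00 + 0.1398×4195.82 = 1670.4529 per 100 000.
Cohort C: 0.1455×149.56 + 0.1423×193.80 + 0.1467×474.61 + 0.1280×912.26 + 0.1478×1506.93 + 0.1499×3341.88 + 0.1398×3727.25 = 1480.5429 per 100 000.
Ratio = 1670.4529 ÷ 1480.5429 = 1.12827.

1.128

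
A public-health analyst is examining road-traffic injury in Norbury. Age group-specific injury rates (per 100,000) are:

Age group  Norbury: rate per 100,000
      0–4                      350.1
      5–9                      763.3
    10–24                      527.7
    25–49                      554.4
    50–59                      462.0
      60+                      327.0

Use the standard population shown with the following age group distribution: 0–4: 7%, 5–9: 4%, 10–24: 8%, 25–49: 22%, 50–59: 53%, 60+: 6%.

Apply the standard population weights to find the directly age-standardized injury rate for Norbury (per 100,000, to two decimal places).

Standard weights: 0.07, 0.04, 0.08, 0.22, 0.53, 0.06.
Standardized rate: 0.0700×350.1 + 0.0400×763.3 + 0.0800×527.7 + 0.2200×554.4 + 0.5300×462.0 + 0.0600×327.0 = 483.7030 per 100,000.

483.70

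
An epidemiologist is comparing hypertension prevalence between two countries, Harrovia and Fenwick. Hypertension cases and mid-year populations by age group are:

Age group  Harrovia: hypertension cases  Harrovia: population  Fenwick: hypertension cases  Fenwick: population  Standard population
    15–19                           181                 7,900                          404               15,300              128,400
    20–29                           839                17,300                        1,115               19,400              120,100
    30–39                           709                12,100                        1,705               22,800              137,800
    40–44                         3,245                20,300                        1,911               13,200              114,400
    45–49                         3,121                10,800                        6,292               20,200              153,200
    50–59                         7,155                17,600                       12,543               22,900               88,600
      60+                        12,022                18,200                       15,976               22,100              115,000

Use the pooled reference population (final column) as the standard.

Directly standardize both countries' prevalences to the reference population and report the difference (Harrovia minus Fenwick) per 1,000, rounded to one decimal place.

-29.3

Age-specific rates per 1,000 for Harrovia: 22.911, 48.497, 58.595, 159.852, 288.981, 406.534, 660.549.
For Fenwick: 26.405, 57.474, 74.781, 144.773, 311.485, 547.729, 722.896.
Standard total = 857,500; weights = 0.1497, 0.1401, 0.1607, 0.1334, 0.1787, 0.1033, 0.1341.
Harrovia: 0.1497×22.911 + 0.1401×48.497 + 0.1607×58.595 + 0.1334×159.852 + 0.1787×288.981 + 0.1033×406.534 + 0.1341×660.549 = 223.1859 per 1,000.
Fenwick: 0.1497×26.405 + 0.1401×57.474 + 0.1607×74.781 + 0.1334×144.773 + 0.1787×311.485 + 0.1033×547.729 + 0.1341×722.896 = 252.5262 per 1,000.
Difference = 223.1859 − 252.5262 = -29.3403.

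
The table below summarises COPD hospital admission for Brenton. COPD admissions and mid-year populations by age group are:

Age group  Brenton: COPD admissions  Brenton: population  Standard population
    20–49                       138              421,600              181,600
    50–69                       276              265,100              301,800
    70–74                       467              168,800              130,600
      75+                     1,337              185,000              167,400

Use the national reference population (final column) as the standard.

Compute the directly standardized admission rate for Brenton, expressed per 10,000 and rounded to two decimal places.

Age-specific rates per 10,000 for Brenton: 3.27, 10.41, 27.67, 72.27.
Standard total = 781,400; weights = 0.2324, 0.3862, 0.1671, 0.2142.
Standardized rate: 0.2324×3.27 + 0.3862×10.41 + 0.1671×27.67 + 0.2142×72.27 = 24.8883 per 10,000.

24.89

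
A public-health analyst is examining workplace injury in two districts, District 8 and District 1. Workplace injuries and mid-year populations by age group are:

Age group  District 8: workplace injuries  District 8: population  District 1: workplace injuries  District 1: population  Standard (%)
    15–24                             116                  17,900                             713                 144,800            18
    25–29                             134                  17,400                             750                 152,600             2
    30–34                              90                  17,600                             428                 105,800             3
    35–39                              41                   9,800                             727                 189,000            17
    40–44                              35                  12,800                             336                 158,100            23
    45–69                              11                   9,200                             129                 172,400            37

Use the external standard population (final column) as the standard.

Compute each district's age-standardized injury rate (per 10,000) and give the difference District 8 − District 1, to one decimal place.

7.3

Age-specific rates per 10,000 for District 8: 64.80, 77.01, 51.14, 41.84, 27.34, 11.96.
For District 1: 49.24, 49.15, 40.45, 38.47, 21.25, 7.48.
Standard weights: 0.18, 0.02, 0.03, 0.17, 0.23, 0.37.
District 8: 0.1800×64.80 + 0.0200×77.01 + 0.0300×51.14 + 0.1700×41.84 + 0.2300×27.34 + 0.3700×11.96 = 32.5643 per 10,000.
District 1: 0.1800×49.24 + 0.0200×49.15 + 0.0300×40.45 + 0.1700×38.47 + 0.2300×21.25 + 0.3700×7.48 = 25.2556 per 10,000.
Difference = 32.5643 − 25.2556 = 7.3088.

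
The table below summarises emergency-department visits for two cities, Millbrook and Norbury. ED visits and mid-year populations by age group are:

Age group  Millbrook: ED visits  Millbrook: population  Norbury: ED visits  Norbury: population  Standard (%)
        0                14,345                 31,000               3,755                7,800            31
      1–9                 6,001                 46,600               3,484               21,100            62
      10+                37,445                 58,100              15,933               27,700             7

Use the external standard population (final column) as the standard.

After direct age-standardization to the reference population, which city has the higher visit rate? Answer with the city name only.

Norbury

Age-specific rates per 1,000 for Millbrook: 462.742, 128.777, 644.492.
For Norbury: 481.410, 165.118, 575.199.
Standard weights: 0.31, 0.62, 0.07.
Millbrook: 0.3100×462.742 + 0.6200×128.777 + 0.0700×644.492 = 268.4061 per 1,000.
Norbury: 0.3100×481.410 + 0.6200×165.118 + 0.0700×575.199 = 291.8745 per 1,000.
The crude rates (425.87 vs 409.40) would put Millbrook higher, but that reflects its age composition; once standardized to a common age structure, Norbury has the higher underlying rate.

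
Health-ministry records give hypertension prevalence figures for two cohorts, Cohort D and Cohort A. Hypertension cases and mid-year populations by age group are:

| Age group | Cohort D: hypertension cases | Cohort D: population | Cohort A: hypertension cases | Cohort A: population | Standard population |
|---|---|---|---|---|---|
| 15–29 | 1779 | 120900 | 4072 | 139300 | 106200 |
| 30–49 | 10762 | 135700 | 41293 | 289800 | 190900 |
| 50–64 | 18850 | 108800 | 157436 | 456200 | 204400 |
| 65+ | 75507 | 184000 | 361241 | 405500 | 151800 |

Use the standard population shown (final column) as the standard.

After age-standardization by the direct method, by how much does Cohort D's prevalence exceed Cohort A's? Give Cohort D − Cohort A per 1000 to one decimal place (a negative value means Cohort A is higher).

-186.2

Age-specific rates per 1000 for Cohort D: 14.715, 79.307, 173.254, 410.364.
For Cohort A: 29.232, 142.488, 345.103, 890.853.
Standard total = 653300; weights = 0.1626, 0.2922, 0.3129, 0.2324.
Cohort D: 0.1626×14.715 + 0.2922×79.307 + 0.3129×173.254 + 0.2324×410.364 = 175.1244 per 1000.
Cohort A: 0.1626×29.232 + 0.2922×142.488 + 0.3129×345.103 + 0.2324×890.853 = 361.3592 per 1000.
Difference = 175.1244 − 361.3592 = -186.2348.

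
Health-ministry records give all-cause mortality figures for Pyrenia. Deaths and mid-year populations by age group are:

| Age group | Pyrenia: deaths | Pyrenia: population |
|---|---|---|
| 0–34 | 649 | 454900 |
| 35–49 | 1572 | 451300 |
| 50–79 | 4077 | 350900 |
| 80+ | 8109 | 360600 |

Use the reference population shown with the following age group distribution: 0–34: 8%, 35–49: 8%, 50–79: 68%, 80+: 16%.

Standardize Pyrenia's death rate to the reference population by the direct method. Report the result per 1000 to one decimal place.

11.9

Age-specific rates per 1000 for Pyrenia: 1.427, 3.483, 11.619, 22.488.
Standard weights: 0.08, 0.08, 0.68, 0.16.
Standardized rate: 0.0800×1.427 + 0.0800×3.483 + 0.6800×11.619 + 0.1600×22.488 = 11.8915 per 1000.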